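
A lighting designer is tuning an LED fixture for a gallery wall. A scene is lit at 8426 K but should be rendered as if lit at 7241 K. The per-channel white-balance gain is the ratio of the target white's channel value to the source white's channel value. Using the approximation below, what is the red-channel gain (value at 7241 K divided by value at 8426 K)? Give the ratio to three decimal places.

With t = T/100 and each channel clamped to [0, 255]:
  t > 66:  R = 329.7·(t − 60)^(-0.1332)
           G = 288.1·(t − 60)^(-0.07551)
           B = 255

1.093

At 8426 K (t = 84.26):
  R = 329.7·(84.26 − 60)^(-0.1332) = 329.7·24.26^(-0.1332) = 329.7·0.65393 = 215.601.
At 7241 K (t = 72.41):
  R = 329.7·(72.41 − 60)^(-0.1332) = 329.7·12.41^(-0.1332) = 329.7·0.71501 = 235.737.
Gain = 235.737 / 215.601 = 1.0934 → 1.093.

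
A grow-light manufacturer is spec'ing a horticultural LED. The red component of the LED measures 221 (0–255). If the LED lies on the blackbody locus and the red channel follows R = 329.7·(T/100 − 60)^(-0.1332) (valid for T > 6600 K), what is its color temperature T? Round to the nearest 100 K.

8000 K

(t − 60)^(-0.1332) = 221/329.7 = 0.67031.
t − 60 = 0.67031^(1/-0.1332) = 0.67031^(-7.508) = 20.149, so t = 80.149.
T = 100·t = 8015 K → 8000 K to the nearest 100 K.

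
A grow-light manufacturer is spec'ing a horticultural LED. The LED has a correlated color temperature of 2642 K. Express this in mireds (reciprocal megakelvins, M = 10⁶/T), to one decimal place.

378.5 mireds

M = 10⁶ / 2642 = 378.501 → 378.5 mireds.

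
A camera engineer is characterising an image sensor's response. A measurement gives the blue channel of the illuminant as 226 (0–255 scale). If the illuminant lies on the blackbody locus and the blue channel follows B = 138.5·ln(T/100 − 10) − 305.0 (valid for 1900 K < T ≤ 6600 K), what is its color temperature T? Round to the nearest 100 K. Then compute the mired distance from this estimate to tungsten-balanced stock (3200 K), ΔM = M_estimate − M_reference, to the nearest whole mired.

ln(t − 10) = (226 + 305.0) / 138.5 = 3.8339.
t − 10 = e^3.8339 = 46.244, so t = 56.244.
T = 100·t = 5624 K → 5600 K to the nearest 100 K.
M_estimate = 10⁶/5600 = 178.57; M_reference = 10⁶/3200 = 312.50.
ΔM = 178.57 − 312.50 = -133.93 → -134 mireds.

-134 mireds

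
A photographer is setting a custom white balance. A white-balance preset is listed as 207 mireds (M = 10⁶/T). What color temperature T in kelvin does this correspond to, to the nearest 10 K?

4830 K

T = 10⁶ / 207 = 4830.92 K → 4830 K.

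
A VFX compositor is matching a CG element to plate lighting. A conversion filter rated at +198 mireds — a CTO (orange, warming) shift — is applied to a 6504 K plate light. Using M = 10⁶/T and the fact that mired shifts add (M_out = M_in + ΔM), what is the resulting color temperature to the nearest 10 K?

2840 K

M_in = 10⁶/6504 = 153.75 mireds.
M_out = 153.75 + (+198) = 351.75 mireds.
T_out = 10⁶/351.75 = 2842.9 K → 2840 K.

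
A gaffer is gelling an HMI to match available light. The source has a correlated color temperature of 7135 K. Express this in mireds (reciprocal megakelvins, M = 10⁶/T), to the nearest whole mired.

140 mireds

M = 10⁶ / 7135 = 140.154 → 140 mireds.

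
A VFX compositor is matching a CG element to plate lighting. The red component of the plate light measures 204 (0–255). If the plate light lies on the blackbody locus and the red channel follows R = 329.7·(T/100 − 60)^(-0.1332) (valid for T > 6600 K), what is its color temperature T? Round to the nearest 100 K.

(t − 60)^(-0.1332) = 204/329.7 = 0.61874.
t − 60 = 0.61874^(1/-0.1332) = 0.61874^(-7.508) = 36.748, so t = 96.748.
T = 100·t = 9675 K → 9700 K to the nearest 100 K.

9700 K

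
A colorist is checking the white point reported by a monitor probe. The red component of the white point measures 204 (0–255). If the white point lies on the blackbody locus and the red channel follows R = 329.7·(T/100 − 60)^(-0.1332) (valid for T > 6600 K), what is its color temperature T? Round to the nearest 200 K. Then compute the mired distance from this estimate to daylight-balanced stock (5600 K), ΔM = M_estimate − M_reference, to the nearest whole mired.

(t − 60)^(-0.1332) = 204/329.7 = 0.61874.
t − 60 = 0.61874^(1/-0.1332) = 0.61874^(-7.508) = 36.748, so t = 96.748.
T = 100·t = 9675 K → 9600 K to the nearest 200 K.
M_estimate = 10⁶/9600 = 104.17; M_reference = 10⁶/5600 = 178.57.
ΔM = 104.17 − 178.57 = -74.40 → -74 mireds.

-74 mireds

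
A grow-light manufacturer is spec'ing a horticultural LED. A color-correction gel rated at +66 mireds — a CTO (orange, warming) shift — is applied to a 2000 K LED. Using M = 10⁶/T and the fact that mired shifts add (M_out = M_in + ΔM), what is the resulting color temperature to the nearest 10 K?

1770 K

M_in = 10⁶/2000 = 500.00 mireds.
M_out = 500.00 + (+66) = 566.00 mireds.
T_out = 10⁶/566.00 = 1766.8 K → 1770 K.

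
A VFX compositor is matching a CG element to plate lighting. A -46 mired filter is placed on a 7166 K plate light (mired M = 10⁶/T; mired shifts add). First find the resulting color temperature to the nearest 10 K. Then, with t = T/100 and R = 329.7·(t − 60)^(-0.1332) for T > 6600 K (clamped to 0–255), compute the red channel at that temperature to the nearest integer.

197

M_in = 10⁶/7166 = 139.55; M_out = 139.55 + (-46) = 93.55.
T_out = 10⁶/93.55 = 10689.7 K → 10690 K; t = 106.9.
R = 329.7·(106.9 − 60)^(-0.1332) = 329.7·46.9^(-0.1332) = 329.7·0.59896 = 197.478.
Rounded: 197.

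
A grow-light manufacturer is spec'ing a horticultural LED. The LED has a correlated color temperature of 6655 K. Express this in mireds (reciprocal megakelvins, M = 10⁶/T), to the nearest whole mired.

150 mireds

M = 10⁶ / 6655 = 150.263 → 150 mireds.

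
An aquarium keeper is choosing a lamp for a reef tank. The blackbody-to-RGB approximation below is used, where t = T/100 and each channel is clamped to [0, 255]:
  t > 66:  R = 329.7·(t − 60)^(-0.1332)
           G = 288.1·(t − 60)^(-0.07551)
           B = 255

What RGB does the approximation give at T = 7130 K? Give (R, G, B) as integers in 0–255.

t = 7130/100 = 71.3; the t > 66 branch applies.
R = 329.7·(71.3 − 60)^(-0.1332) = 329.7·11.3^(-0.1332) = 329.7·0.72399 = 238.698.
G = 288.1·(71.3 − 60)^(-0.07551) = 288.1·11.3^(-0.07551) = 288.1·0.83269 = 239.897.
B = 255 by definition for t > 66.
Rounded: (239, 240, 255).

(239, 240, 255)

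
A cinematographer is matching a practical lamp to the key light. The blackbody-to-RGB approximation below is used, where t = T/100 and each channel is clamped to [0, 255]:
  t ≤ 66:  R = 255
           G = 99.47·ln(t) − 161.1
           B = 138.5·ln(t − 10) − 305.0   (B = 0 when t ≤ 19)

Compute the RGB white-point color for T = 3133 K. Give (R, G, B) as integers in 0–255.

t = 3133/100 = 31.33; the t ≤ 66 branch applies.
R = 255 by definition for t ≤ 66.
G = 99.47·ln 31.33 − 161.1 = 99.47·3.4446 − 161.1 = 181.532.
B = 138.5·ln(31.33 − 10) − 305.0 = 138.5·ln 21.33 − 305.0 = 138.5·3.0601 − 305.0 = 118.826.
Rounded: (255, 182, 119).

(255, 182, 119)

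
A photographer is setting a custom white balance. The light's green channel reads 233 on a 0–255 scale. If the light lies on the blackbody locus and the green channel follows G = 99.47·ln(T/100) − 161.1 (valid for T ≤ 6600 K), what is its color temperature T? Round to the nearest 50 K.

5250 K

ln t = (233 + 161.1) / 99.47 = 3.9620.
t = e^3.9620 = 52.562.
T = 100·t = 5256 K → 5250 K to the nearest 50 K.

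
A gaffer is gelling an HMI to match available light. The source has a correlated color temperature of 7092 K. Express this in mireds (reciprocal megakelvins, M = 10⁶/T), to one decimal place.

141.0 mireds

M = 10⁶ / 7092 = 141.004 → 141.0 mireds.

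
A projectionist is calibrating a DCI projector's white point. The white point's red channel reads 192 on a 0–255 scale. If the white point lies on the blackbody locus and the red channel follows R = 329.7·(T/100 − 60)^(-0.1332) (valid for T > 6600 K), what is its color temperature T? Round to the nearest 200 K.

(t − 60)^(-0.1332) = 192/329.7 = 0.58235.
t − 60 = 0.58235^(1/-0.1332) = 0.58235^(-7.508) = 57.929, so t = 117.929.
T = 100·t = 11793 K → 11800 K to the nearest 200 K.

11800 K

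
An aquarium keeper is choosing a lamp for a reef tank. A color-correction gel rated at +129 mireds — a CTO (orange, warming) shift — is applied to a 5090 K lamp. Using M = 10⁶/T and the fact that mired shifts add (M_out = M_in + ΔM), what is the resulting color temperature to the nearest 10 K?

M_in = 10⁶/5090 = 196.46 mireds.
M_out = 196.46 + (+129) = 325.46 mireds.
T_out = 10⁶/325.46 = 3072.5 K → 3070 K.

3070 K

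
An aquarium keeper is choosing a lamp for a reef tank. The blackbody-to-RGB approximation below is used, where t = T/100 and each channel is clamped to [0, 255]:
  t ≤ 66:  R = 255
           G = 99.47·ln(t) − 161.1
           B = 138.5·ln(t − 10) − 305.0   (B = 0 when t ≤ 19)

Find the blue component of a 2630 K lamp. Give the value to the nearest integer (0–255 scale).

t = 2630/100 = 26.3; the t ≤ 66 branch applies.
B = 138.5·ln(26.3 − 10) − 305.0 = 138.5·ln 16.3 − 305.0 = 138.5·2.7912 − 305.0 = 81.576.
Rounded: 82.

82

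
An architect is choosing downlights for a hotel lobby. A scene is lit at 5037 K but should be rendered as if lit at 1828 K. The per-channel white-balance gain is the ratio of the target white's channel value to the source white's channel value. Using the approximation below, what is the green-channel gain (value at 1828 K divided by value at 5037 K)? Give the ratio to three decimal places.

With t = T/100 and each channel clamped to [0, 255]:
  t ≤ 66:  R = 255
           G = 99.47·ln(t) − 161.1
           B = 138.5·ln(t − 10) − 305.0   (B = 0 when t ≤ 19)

At 5037 K (t = 50.37):
  G = 99.47·ln 50.37 − 161.1 = 99.47·3.9194 − 161.1 = 228.762.
At 1828 K (t = 18.28):
  G = 99.47·ln 18.28 − 161.1 = 99.47·2.9058 − 161.1 = 127.941.
Gain = 127.941 / 228.762 = 0.5593 → 0.559.

0.559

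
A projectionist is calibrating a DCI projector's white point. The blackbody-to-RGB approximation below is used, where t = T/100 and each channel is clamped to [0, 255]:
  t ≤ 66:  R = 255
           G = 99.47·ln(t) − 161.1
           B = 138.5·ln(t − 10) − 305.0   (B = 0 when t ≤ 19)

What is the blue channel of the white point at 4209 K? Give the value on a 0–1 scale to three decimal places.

0.688

t = 4209/100 = 42.09; the t ≤ 66 branch applies.
B = 138.5·ln(42.09 − 10) − 305.0 = 138.5·ln 32.09 − 305.0 = 138.5·3.4685 − 305.0 = 175.393.
On a 0–1 scale: 175.393/255 = 0.6878 → 0.688.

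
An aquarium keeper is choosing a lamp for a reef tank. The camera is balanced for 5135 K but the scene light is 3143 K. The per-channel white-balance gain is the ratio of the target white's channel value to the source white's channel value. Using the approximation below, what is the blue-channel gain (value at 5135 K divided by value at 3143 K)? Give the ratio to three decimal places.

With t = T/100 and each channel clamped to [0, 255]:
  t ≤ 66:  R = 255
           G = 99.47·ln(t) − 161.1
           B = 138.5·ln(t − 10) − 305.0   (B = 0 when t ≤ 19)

At 3143 K (t = 31.43):
  B = 138.5·ln(31.43 − 10) − 305.0 = 138.5·ln 21.43 − 305.0 = 138.5·3.0648 − 305.0 = 119.474.
At 5135 K (t = 51.35):
  B = 138.5·ln(51.35 − 10) − 305.0 = 138.5·ln 41.35 − 305.0 = 138.5·3.7221 − 305.0 = 210.507.
Gain = 210.507 / 119.474 = 1.7620 → 1.762.

1.762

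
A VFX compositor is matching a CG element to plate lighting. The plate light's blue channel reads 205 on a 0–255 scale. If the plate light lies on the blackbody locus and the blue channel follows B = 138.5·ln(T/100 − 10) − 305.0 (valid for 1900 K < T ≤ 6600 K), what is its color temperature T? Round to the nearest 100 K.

ln(t − 10) = (205 + 305.0) / 138.5 = 3.6823.
t − 10 = e^3.6823 = 39.738, so t = 49.738.
T = 100·t = 4974 K → 5000 K to the nearest 100 K.

5000 K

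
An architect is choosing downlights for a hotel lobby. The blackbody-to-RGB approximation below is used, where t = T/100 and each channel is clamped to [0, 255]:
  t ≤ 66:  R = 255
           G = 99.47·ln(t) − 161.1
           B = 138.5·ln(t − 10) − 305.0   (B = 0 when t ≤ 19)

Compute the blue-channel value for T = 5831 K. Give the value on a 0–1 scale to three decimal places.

0.910

t = 5831/100 = 58.31; the t ≤ 66 branch applies.
B = 138.5·ln(58.31 − 10) − 305.0 = 138.5·ln 48.31 − 305.0 = 138.5·3.8776 − 305.0 = 232.053.
On a 0–1 scale: 232.053/255 = 0.9100 → 0.910.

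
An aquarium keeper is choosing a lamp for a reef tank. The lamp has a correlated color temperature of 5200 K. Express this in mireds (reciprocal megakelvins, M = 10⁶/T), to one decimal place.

M = 10⁶ / 5200 = 192.308 → 192.3 mireds.

192.3 mireds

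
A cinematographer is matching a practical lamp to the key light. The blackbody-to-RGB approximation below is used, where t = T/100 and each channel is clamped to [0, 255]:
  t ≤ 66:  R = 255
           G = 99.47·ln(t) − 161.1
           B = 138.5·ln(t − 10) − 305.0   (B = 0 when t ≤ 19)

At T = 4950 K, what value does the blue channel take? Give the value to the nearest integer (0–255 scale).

t = 4950/100 = 49.5; the t ≤ 66 branch applies.
B = 138.5·ln(49.5 − 10) − 305.0 = 138.5·ln 39.5 − 305.0 = 138.5·3.6763 − 305.0 = 204.168.
Rounded: 204.

204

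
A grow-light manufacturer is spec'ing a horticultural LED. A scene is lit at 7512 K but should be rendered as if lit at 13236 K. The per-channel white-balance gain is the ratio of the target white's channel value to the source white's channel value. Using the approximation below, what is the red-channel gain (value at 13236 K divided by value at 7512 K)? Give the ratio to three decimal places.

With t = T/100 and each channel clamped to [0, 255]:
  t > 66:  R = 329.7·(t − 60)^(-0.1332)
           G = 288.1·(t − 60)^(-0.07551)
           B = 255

At 7512 K (t = 75.12):
  R = 329.7·(75.12 − 60)^(-0.1332) = 329.7·15.12^(-0.1332) = 329.7·0.69644 = 229.616.
At 13236 K (t = 132.36):
  R = 329.7·(132.36 − 60)^(-0.1332) = 329.7·72.36^(-0.1332) = 329.7·0.56535 = 186.395.
Gain = 186.395 / 229.616 = 0.8118 → 0.812.

0.812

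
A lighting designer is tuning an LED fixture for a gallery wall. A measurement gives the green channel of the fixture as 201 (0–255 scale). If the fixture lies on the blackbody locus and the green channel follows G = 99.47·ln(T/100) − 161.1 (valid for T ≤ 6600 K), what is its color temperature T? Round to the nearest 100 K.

3800 K

ln t = (201 + 161.1) / 99.47 = 3.6403.
t = e^3.6403 = 38.103.
T = 100·t = 3810 K → 3800 K to the nearest 100 K.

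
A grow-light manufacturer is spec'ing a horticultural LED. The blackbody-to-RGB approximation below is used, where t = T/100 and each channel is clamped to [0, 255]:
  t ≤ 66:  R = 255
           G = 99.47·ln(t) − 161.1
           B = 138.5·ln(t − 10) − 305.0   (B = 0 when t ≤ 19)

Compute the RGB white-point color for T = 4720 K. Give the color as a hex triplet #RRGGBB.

t = 4720/100 = 47.2; the t ≤ 66 branch applies.
R = 255 by definition for t ≤ 66.
G = 99.47·ln 47.2 − 161.1 = 99.47·3.8544 − 161.1 = 222.297.
B = 138.5·ln(47.2 − 10) − 305.0 = 138.5·ln 37.2 − 305.0 = 138.5·3.6163 − 305.0 = 195.859.
Rounded: (255, 222, 196).
In hex: #FFDEC4.

#FFDEC4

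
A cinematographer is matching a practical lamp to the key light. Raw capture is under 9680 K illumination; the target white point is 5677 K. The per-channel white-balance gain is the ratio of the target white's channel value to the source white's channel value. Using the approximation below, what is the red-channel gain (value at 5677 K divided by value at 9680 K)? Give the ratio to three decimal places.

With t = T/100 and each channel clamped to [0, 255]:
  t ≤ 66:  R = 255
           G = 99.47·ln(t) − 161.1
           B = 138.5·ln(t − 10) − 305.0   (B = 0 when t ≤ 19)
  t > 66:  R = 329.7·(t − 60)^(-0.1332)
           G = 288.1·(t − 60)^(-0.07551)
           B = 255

At 9680 K (t = 96.8):
  R = 329.7·(96.8 − 60)^(-0.1332) = 329.7·36.8^(-0.1332) = 329.7·0.61863 = 203.961.
At 5677 K (t = 56.77):
  R = 255 by definition for t ≤ 66.
Gain = 255.000 / 203.961 = 1.2502 → 1.250.

1.250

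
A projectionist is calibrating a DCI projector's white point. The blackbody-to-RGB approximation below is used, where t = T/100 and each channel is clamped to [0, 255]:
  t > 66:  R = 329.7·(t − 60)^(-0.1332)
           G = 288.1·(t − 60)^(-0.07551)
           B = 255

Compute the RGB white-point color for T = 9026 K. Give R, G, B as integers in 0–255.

R=209, G=223, B=255

t = 9026/100 = 90.26; the t > 66 branch applies.
R = 329.7·(90.26 − 60)^(-0.1332) = 329.7·30.26^(-0.1332) = 329.7·0.63496 = 209.347.
G = 288.1·(90.26 − 60)^(-0.07551) = 288.1·30.26^(-0.07551) = 288.1·0.77300 = 222.701.
B = 255 by definition for t > 66.
Rounded: (209, 223, 255).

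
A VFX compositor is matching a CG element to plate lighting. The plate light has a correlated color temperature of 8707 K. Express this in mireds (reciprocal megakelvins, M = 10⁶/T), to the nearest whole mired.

M = 10⁶ / 8707 = 114.850 → 115 mireds.

115 mireds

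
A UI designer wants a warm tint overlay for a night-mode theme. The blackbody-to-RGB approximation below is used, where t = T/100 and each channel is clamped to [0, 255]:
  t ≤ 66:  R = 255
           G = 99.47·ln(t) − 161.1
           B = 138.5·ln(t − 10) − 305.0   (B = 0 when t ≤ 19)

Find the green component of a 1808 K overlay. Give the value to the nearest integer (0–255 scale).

t = 1808/100 = 18.08; the t ≤ 66 branch applies.
G = 99.47·ln 18.08 − 161.1 = 99.47·2.8948 − 161.1 = 126.846.
Rounded: 127.

127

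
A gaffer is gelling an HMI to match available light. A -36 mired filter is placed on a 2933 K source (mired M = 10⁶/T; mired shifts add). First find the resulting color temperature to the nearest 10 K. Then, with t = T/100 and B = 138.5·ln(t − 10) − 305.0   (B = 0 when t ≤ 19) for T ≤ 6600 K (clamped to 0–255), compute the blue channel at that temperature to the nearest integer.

M_in = 10⁶/2933 = 340.95; M_out = 340.95 + (-36) = 304.95.
T_out = 10⁶/304.95 = 3279.2 K → 3280 K; t = 32.8.
B = 138.5·ln(32.8 − 10) − 305.0 = 138.5·ln 22.8 − 305.0 = 138.5·3.1268 − 305.0 = 128.056.
Rounded: 128.

128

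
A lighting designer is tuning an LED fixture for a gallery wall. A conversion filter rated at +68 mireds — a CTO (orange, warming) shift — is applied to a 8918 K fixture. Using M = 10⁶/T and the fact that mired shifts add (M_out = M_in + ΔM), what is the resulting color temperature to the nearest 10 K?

5550 K

M_in = 10⁶/8918 = 112.13 mireds.
M_out = 112.13 + (+68) = 180.13 mireds.
T_out = 10⁶/180.13 = 5551.5 K → 5550 K.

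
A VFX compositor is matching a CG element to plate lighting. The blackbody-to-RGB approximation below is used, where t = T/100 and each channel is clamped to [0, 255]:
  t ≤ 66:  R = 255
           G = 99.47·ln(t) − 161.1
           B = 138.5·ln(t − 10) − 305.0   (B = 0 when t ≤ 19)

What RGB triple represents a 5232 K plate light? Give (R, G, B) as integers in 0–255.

t = 5232/100 = 52.32; the t ≤ 66 branch applies.
R = 255 by definition for t ≤ 66.
G = 99.47·ln 52.32 − 161.1 = 99.47·3.9574 − 161.1 = 232.540.
B = 138.5·ln(52.32 − 10) − 305.0 = 138.5·ln 42.32 − 305.0 = 138.5·3.7453 − 305.0 = 213.718.
Rounded: (255, 233, 214).

(255, 233, 214)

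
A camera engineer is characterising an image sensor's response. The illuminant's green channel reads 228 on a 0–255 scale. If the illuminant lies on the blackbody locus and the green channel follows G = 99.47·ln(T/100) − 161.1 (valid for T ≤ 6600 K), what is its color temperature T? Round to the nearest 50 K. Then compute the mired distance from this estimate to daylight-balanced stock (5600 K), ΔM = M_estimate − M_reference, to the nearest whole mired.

ln t = (228 + 161.1) / 99.47 = 3.9117.
t = e^3.9117 = 49.985.
T = 100·t = 4999 K → 5000 K to the nearest 50 K.
M_estimate = 10⁶/5000 = 200.00; M_reference = 10⁶/5600 = 178.57.
ΔM = 200.00 − 178.57 = 21.43 → +21 mireds.

+21 mireds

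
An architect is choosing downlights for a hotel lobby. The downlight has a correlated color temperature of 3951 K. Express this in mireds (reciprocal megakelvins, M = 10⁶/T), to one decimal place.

253.1 mireds

M = 10⁶ / 3951 = 253.100 → 253.1 mireds.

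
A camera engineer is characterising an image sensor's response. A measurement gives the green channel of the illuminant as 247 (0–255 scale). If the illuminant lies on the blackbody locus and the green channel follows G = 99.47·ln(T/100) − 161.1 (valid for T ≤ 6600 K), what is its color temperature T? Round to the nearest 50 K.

ln t = (247 + 161.1) / 99.47 = 4.1027.
t = e^4.1027 = 60.506.
T = 100·t = 6051 K → 6050 K to the nearest 50 K.

6050 K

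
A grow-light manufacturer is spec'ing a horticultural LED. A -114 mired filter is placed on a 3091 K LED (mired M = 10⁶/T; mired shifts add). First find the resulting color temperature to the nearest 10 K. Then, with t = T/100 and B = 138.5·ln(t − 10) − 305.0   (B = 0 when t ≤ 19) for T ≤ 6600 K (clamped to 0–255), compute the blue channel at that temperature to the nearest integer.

198

M_in = 10⁶/3091 = 323.52; M_out = 323.52 + (-114) = 209.52.
T_out = 10⁶/209.52 = 4772.8 K → 4770 K; t = 47.7.
B = 138.5·ln(47.7 − 10) − 305.0 = 138.5·ln 37.7 − 305.0 = 138.5·3.6297 − 305.0 = 197.708.
Rounded: 198.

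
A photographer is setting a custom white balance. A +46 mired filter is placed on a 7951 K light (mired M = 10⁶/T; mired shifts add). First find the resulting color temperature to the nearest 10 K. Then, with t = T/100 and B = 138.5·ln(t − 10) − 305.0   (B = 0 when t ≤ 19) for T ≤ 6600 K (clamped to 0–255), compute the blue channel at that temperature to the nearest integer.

M_in = 10⁶/7951 = 125.77; M_out = 125.77 + (+46) = 171.77.
T_out = 10⁶/171.77 = 5821.7 K → 5820 K; t = 58.2.
B = 138.5·ln(58.2 − 10) − 305.0 = 138.5·ln 48.2 − 305.0 = 138.5·3.8754 − 305.0 = 231.737.
Rounded: 232.

232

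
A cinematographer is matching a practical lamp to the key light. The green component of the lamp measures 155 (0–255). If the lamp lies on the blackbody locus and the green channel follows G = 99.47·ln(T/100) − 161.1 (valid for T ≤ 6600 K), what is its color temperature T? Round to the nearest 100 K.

2400 K

ln t = (155 + 161.1) / 99.47 = 3.1778.
t = e^3.1778 = 23.995.
T = 100·t = 2399 K → 2400 K to the nearest 100 K.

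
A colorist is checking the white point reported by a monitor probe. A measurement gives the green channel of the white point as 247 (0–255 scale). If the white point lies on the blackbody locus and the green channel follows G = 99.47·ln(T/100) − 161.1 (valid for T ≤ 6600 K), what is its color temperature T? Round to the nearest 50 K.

ln t = (247 + 161.1) / 99.47 = 4.1027.
t = e^4.1027 = 60.506.
T = 100·t = 6051 K → 6050 K to the nearest 50 K.

6050 K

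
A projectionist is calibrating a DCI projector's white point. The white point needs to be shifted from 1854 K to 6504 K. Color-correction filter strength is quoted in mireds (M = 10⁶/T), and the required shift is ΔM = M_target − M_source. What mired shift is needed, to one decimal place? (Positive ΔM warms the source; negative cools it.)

M_source = 10⁶/1854 = 539.374; M_target = 10⁶/6504 = 153.752.
ΔM = 153.752 − 539.374 = -385.623 → -385.6 mireds, a cooling shift.

-385.6 mireds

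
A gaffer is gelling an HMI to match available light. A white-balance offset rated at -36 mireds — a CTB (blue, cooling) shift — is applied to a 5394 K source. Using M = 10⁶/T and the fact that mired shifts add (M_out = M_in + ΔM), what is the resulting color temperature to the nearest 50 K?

M_in = 10⁶/5394 = 185.39 mireds.
M_out = 185.39 + (-36) = 149.39 mireds.
T_out = 10⁶/149.39 = 6693.8 K → 6700 K.

6700 K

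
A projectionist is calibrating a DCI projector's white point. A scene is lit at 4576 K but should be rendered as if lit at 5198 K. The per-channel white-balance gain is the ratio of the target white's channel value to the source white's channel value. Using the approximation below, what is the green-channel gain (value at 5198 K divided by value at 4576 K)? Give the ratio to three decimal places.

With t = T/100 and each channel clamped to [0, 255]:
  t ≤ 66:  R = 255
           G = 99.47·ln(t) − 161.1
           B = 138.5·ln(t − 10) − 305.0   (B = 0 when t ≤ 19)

At 4576 K (t = 45.76):
  G = 99.47·ln 45.76 − 161.1 = 99.47·3.8234 − 161.1 = 219.215.
At 5198 K (t = 51.98):
  G = 99.47·ln 51.98 − 161.1 = 99.47·3.9509 − 161.1 = 231.892.
Gain = 231.892 / 219.215 = 1.0578 → 1.058.

1.058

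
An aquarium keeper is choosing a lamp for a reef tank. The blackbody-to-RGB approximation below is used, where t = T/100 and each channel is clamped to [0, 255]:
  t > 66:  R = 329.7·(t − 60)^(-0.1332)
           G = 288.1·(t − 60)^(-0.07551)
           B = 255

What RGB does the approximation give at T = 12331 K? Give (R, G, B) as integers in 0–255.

(190, 211, 255)

t = 12331/100 = 123.31; the t > 66 branch applies.
R = 329.7·(123.31 − 60)^(-0.1332) = 329.7·63.31^(-0.1332) = 329.7·0.57550 = 189.742.
G = 288.1·(123.31 − 60)^(-0.07551) = 288.1·63.31^(-0.07551) = 288.1·0.73109 = 210.627.
B = 255 by definition for t > 66.
Rounded: (190, 211, 255).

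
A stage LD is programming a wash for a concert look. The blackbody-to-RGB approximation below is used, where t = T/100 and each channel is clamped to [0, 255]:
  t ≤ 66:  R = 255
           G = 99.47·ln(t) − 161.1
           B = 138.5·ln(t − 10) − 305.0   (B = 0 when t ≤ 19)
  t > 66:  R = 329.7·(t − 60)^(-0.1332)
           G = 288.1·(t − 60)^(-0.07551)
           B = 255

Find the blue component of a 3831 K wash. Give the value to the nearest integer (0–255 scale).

t = 3831/100 = 38.31; the t ≤ 66 branch applies.
B = 138.5·ln(38.31 − 10) − 305.0 = 138.5·ln 28.31 − 305.0 = 138.5·3.3432 − 305.0 = 158.035.
Rounded: 158.

158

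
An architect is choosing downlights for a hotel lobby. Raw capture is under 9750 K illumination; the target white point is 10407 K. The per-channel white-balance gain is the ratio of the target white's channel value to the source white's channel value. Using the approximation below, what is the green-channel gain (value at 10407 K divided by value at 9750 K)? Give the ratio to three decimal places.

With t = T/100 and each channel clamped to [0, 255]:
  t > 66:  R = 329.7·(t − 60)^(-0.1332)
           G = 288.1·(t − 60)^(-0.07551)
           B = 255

At 9750 K (t = 97.5):
  G = 288.1·(97.5 − 60)^(-0.07551) = 288.1·37.5^(-0.07551) = 288.1·0.76058 = 219.123.
At 10407 K (t = 104.07):
  G = 288.1·(104.07 − 60)^(-0.07551) = 288.1·44.07^(-0.07551) = 288.1·0.75136 = 216.468.
Gain = 216.468 / 219.123 = 0.9879 → 0.988.

0.988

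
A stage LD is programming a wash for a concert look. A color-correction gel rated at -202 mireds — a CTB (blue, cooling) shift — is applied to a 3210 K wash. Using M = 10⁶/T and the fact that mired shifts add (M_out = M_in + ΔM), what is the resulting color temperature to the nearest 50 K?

M_in = 10⁶/3210 = 311.53 mireds.
M_out = 311.53 + (-202) = 109.53 mireds.
T_out = 10⁶/109.53 = 9130.2 K → 9150 K.

9150 K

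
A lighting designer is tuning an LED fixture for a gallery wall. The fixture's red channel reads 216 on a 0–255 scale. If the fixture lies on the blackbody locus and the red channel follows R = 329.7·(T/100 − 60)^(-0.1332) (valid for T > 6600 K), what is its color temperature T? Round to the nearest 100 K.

(t − 60)^(-0.1332) = 216/329.7 = 0.65514.
t − 60 = 0.65514^(1/-0.1332) = 0.65514^(-7.508) = 23.926, so t = 83.926.
T = 100·t = 8393 K → 8400 K to the nearest 100 K.

8400 K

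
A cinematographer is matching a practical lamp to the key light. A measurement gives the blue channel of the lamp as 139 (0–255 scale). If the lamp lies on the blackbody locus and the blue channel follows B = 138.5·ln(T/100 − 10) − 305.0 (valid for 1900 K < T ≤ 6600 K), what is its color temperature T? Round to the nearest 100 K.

3500 K

ln(t − 10) = (139 + 305.0) / 138.5 = 3.2058.
t − 10 = e^3.2058 = 24.675, so t = 34.675.
T = 100·t = 3467 K → 3500 K to the nearest 100 K.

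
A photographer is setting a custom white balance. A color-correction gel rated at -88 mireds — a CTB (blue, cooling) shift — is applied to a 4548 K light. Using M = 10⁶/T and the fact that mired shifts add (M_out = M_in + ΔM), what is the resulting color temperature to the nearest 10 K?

7580 K

M_in = 10⁶/4548 = 219.88 mireds.
M_out = 219.88 + (-88) = 131.88 mireds.
T_out = 10⁶/131.88 = 7582.8 K → 7580 K.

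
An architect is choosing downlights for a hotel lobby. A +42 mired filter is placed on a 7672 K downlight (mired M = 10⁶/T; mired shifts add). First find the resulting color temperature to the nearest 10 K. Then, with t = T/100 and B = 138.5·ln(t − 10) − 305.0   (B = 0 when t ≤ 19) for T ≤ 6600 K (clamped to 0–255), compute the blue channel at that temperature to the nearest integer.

231

M_in = 10⁶/7672 = 130.34; M_out = 130.34 + (+42) = 172.34.
T_out = 10⁶/172.34 = 5802.3 K → 5800 K; t = 58.
B = 138.5·ln(58 − 10) − 305.0 = 138.5·ln 48 − 305.0 = 138.5·3.8712 − 305.0 = 231.161.
Rounded: 231.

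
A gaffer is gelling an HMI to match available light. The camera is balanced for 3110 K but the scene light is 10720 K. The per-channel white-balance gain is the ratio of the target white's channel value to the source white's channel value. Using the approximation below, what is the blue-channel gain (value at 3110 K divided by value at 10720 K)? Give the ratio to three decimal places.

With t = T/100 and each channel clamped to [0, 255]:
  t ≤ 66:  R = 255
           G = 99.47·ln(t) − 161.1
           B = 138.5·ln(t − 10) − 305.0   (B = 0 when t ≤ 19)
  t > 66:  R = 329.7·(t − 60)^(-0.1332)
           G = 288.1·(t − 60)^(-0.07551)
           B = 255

At 10720 K (t = 107.2):
  B = 255 by definition for t > 66.
At 3110 K (t = 31.1):
  B = 138.5·ln(31.1 − 10) − 305.0 = 138.5·ln 21.1 − 305.0 = 138.5·3.0493 − 305.0 = 117.324.
Gain = 117.324 / 255.000 = 0.4601 → 0.460.

0.460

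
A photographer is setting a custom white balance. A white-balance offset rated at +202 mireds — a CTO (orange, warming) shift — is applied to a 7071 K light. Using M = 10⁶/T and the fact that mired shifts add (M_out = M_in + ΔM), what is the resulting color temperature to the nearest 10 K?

M_in = 10⁶/7071 = 141.42 mireds.
M_out = 141.42 + (+202) = 343.42 mireds.
T_out = 10⁶/343.42 = 2911.9 K → 2910 K.

2910 K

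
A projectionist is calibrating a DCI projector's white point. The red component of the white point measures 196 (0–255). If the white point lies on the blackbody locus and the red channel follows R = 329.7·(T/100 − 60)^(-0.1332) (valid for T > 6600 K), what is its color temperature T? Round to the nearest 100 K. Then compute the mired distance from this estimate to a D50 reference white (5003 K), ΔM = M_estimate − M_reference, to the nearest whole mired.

-109 mireds

(t − 60)^(-0.1332) = 196/329.7 = 0.59448.
t − 60 = 0.59448^(1/-0.1332) = 0.59448^(-7.508) = 49.621, so t = 109.621.
T = 100·t = 10962 K → 11000 K to the nearest 100 K.
M_estimate = 10⁶/11000 = 90.91; M_reference = 10⁶/5003 = 199.88.
ΔM = 90.91 − 199.88 = -108.97 → -109 mireds.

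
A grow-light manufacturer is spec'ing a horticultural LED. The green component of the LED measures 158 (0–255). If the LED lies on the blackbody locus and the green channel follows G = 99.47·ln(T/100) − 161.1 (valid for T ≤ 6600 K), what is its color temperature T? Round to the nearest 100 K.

2500 K

ln t = (158 + 161.1) / 99.47 = 3.2080.
t = e^3.2080 = 24.730.
T = 100·t = 2473 K → 2500 K to the nearest 100 K.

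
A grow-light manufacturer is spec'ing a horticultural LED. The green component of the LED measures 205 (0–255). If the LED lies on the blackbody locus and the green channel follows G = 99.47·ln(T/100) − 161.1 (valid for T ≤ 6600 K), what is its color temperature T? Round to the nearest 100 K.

ln t = (205 + 161.1) / 99.47 = 3.6805.
t = e^3.6805 = 39.666.
T = 100·t = 3967 K → 4000 K to the nearest 100 K.

4000 K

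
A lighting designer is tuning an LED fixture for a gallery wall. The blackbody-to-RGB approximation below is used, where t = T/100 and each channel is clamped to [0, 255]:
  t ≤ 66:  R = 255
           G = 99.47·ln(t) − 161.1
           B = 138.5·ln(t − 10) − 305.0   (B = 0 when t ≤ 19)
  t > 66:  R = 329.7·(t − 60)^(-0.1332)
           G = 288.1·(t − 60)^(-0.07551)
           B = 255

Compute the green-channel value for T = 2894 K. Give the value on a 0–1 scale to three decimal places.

0.681

t = 2894/100 = 28.94; the t ≤ 66 branch applies.
G = 99.47·ln 28.94 − 161.1 = 99.47·3.3652 − 161.1 = 173.639.
On a 0–1 scale: 173.639/255 = 0.6809 → 0.681.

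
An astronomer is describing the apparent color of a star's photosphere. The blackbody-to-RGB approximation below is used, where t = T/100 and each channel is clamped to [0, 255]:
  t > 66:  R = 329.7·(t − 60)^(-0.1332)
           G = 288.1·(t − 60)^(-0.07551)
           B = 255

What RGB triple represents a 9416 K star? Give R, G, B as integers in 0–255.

t = 9416/100 = 94.16; the t > 66 branch applies.
R = 329.7·(94.16 − 60)^(-0.1332) = 329.7·34.16^(-0.1332) = 329.7·0.62479 = 205.994.
G = 288.1·(94.16 − 60)^(-0.07551) = 288.1·34.16^(-0.07551) = 288.1·0.76596 = 220.672.
B = 255 by definition for t > 66.
Rounded: (206, 221, 255).

R=206, G=221, B=255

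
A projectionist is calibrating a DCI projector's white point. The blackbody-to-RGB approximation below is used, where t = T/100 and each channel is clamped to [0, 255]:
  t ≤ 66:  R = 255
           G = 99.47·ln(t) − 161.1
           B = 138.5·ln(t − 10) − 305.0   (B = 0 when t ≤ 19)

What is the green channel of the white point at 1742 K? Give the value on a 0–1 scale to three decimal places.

t = 1742/100 = 17.42; the t ≤ 66 branch applies.
G = 99.47·ln 17.42 − 161.1 = 99.47·2.8576 − 161.1 = 123.147.
On a 0–1 scale: 123.147/255 = 0.4829 → 0.483.

0.483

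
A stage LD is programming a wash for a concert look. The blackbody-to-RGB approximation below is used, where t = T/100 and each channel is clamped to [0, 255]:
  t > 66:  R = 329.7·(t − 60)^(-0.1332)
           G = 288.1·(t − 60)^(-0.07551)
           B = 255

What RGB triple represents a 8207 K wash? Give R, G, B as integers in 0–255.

t = 8207/100 = 82.07; the t > 66 branch applies.
R = 329.7·(82.07 − 60)^(-0.1332) = 329.7·22.07^(-0.1332) = 329.7·0.66222 = 218.336.
G = 288.1·(82.07 − 60)^(-0.07551) = 288.1·22.07^(-0.07551) = 288.1·0.79164 = 228.072.
B = 255 by definition for t > 66.
Rounded: (218, 228, 255).

R=218, G=228, B=255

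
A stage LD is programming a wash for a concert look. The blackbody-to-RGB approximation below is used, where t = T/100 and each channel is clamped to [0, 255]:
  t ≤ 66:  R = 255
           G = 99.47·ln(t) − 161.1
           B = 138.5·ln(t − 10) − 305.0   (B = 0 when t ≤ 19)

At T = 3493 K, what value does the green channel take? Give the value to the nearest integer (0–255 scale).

t = 3493/100 = 34.93; the t ≤ 66 branch applies.
G = 99.47·ln 34.93 − 161.1 = 99.47·3.5533 − 161.1 = 192.351.
Rounded: 192.

192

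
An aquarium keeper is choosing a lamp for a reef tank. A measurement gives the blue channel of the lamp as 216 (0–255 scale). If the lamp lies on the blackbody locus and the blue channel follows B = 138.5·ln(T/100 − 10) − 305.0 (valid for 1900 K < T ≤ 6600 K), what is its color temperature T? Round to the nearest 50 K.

5300 K

ln(t − 10) = (216 + 305.0) / 138.5 = 3.7617.
t − 10 = e^3.7617 = 43.023, so t = 53.023.
T = 100·t = 5302 K → 5300 K to the nearest 50 K.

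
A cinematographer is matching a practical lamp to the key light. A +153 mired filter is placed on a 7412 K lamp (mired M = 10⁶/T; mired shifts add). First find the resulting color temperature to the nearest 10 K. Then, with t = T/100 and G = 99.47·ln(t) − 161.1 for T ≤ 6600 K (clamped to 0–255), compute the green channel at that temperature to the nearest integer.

M_in = 10⁶/7412 = 134.92; M_out = 134.92 + (+153) = 287.92.
T_out = 10⁶/287.92 = 3473.2 K → 3470 K; t = 34.7.
G = 99.47·ln 34.7 − 161.1 = 99.47·3.5467 − 161.1 = 191.694.
Rounded: 192.

192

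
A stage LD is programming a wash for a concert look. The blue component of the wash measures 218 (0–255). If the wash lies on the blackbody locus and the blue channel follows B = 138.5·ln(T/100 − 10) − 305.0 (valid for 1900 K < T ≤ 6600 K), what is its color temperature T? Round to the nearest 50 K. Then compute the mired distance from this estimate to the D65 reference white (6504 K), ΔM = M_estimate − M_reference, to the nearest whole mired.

+33 mireds

ln(t − 10) = (218 + 305.0) / 138.5 = 3.7762.
t − 10 = e^3.7762 = 43.649, so t = 53.649.
T = 100·t = 5365 K → 5350 K to the nearest 50 K.
M_estimate = 10⁶/5350 = 186.92; M_reference = 10⁶/6504 = 153.75.
ΔM = 186.92 − 153.75 = 33.16 → +33 mireds.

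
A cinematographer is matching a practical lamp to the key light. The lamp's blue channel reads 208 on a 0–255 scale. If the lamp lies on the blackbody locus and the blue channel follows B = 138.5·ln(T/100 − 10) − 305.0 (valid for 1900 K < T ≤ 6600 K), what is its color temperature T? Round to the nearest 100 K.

ln(t − 10) = (208 + 305.0) / 138.5 = 3.7040.
t − 10 = e^3.7040 = 40.608, so t = 50.608.
T = 100·t = 5061 K → 5100 K to the nearest 100 K.

5100 K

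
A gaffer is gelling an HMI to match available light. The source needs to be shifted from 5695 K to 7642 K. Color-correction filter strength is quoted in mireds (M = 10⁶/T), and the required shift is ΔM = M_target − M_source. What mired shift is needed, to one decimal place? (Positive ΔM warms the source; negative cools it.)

M_source = 10⁶/5695 = 175.593; M_target = 10⁶/7642 = 130.856.
ΔM = 130.856 − 175.593 = -44.737 → -44.7 mireds, a cooling shift.

-44.7 mireds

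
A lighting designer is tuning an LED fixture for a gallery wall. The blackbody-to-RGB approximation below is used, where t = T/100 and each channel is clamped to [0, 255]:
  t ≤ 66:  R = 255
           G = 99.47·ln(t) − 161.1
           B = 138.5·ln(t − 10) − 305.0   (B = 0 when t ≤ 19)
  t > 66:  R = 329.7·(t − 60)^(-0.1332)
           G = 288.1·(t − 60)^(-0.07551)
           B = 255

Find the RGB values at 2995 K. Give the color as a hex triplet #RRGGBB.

#FFB16E

t = 2995/100 = 29.95; the t ≤ 66 branch applies.
R = 255 by definition for t ≤ 66.
G = 99.47·ln 29.95 − 161.1 = 99.47·3.3995 − 161.1 = 177.051.
B = 138.5·ln(29.95 − 10) − 305.0 = 138.5·ln 19.95 − 305.0 = 138.5·2.9932 − 305.0 = 109.562.
Rounded: (255, 177, 110).
In hex: #FFB16E.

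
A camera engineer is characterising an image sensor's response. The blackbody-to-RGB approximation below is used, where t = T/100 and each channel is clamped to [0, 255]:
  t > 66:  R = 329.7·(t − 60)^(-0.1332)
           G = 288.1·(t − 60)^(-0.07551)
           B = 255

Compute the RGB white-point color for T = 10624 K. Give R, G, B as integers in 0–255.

t = 10624/100 = 106.24; the t > 66 branch applies.
R = 329.7·(106.24 − 60)^(-0.1332) = 329.7·46.24^(-0.1332) = 329.7·0.60009 = 197.851.
G = 288.1·(106.24 − 60)^(-0.07551) = 288.1·46.24^(-0.07551) = 288.1·0.74864 = 215.684.
B = 255 by definition for t > 66.
Rounded: (198, 216, 255).

R=198, G=216, B=255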